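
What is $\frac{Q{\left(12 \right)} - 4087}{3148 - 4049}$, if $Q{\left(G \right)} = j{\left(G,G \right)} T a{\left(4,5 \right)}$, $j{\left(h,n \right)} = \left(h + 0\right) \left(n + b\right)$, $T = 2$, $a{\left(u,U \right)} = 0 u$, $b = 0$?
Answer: $\frac{4087}{901} \approx 4.5361$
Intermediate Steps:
$a{\left(u,U \right)} = 0$
$j{\left(h,n \right)} = h n$ ($j{\left(h,n \right)} = \left(h + 0\right) \left(n + 0\right) = h n$)
$Q{\left(G \right)} = 0$ ($Q{\left(G \right)} = G G 2 \cdot 0 = G^{2} \cdot 2 \cdot 0 = 2 G^{2} \cdot 0 = 0$)
$\frac{Q{\left(12 \right)} - 4087}{3148 - 4049} = \frac{0 - 4087}{3148 - 4049} = - \frac{4087}{-901} = \left(-4087\right) \left(- \frac{1}{901}\right) = \frac{4087}{901}$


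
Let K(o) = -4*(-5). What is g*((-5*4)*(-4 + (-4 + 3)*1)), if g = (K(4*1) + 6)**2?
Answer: 67600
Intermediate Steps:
K(o) = 20
g = 676 (g = (20 + 6)**2 = 26**2 = 676)
g*((-5*4)*(-4 + (-4 + 3)*1)) = 676*((-5*4)*(-4 + (-4 + 3)*1)) = 676*(-20*(-4 - 1*1)) = 676*(-20*(-4 - 1)) = 676*(-20*(-5)) = 676*100 = 67600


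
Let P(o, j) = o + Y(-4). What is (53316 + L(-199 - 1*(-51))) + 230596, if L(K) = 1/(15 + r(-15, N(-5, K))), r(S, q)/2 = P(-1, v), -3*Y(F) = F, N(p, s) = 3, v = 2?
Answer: 13343867/47 ≈ 2.8391e+5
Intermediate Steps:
Y(F) = -F/3
P(o, j) = 4/3 + o (P(o, j) = o - 1/3*(-4) = o + 4/3 = 4/3 + o)
r(S, q) = 2/3 (r(S, q) = 2*(4/3 - 1) = 2*(1/3) = 2/3)
L(K) = 3/47 (L(K) = 1/(15 + 2/3) = 1/(47/3) = 3/47)
(53316 + L(-199 - 1*(-51))) + 230596 = (53316 + 3/47) + 230596 = 2505855/47 + 230596 = 13343867/47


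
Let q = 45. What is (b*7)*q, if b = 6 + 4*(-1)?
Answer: 630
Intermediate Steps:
b = 2 (b = 6 - 4 = 2)
(b*7)*q = (2*7)*45 = 14*45 = 630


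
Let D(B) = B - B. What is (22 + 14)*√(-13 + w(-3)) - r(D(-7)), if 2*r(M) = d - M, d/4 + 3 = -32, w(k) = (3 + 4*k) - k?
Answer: 70 + 36*I*√19 ≈ 70.0 + 156.92*I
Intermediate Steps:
D(B) = 0
w(k) = 3 + 3*k
d = -140 (d = -12 + 4*(-32) = -12 - 128 = -140)
r(M) = -70 - M/2 (r(M) = (-140 - M)/2 = -70 - M/2)
(22 + 14)*√(-13 + w(-3)) - r(D(-7)) = (22 + 14)*√(-13 + (3 + 3*(-3))) - (-70 - ½*0) = 36*√(-13 + (3 - 9)) - (-70 + 0) = 36*√(-13 - 6) - 1*(-70) = 36*√(-19) + 70 = 36*(I*√19) + 70 = 36*I*√19 + 70 = 70 + 36*I*√19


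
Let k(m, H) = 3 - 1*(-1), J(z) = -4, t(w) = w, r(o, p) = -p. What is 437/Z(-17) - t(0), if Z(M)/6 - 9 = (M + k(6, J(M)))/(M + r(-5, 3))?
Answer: 4370/579 ≈ 7.5475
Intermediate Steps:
k(m, H) = 4 (k(m, H) = 3 + 1 = 4)
Z(M) = 54 + 6*(4 + M)/(-3 + M) (Z(M) = 54 + 6*((M + 4)/(M - 1*3)) = 54 + 6*((4 + M)/(M - 3)) = 54 + 6*((4 + M)/(-3 + M)) = 54 + 6*(4 + M)/(-3 + M))
437/Z(-17) - t(0) = 437/((6*(-23 + 10*(-17))/(-3 - 17))) - 1*0 = 437/((6*(-23 - 170)/(-20))) + 0 = 437/((6*(-1/20)*(-193))) + 0 = 437/(579/10) + 0 = 437*(10/579) + 0 = 4370/579 + 0 = 4370/579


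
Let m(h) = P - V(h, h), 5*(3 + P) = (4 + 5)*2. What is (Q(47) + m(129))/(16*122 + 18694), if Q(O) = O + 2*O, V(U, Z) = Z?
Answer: 7/11470 ≈ 0.00061029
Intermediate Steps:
Q(O) = 3*O
P = ⅗ (P = -3 + ((4 + 5)*2)/5 = -3 + (9*2)/5 = -3 + (⅕)*18 = -3 + 18/5 = ⅗ ≈ 0.60000)
m(h) = ⅗ - h
(Q(47) + m(129))/(16*122 + 18694) = (3*47 + (⅗ - 1*129))/(16*122 + 18694) = (141 + (⅗ - 129))/(1952 + 18694) = (141 - 642/5)/20646 = (63/5)*(1/20646) = 7/11470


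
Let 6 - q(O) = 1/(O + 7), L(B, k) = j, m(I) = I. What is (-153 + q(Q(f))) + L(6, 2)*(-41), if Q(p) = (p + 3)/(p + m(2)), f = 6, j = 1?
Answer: -12228/65 ≈ -188.12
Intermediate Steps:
L(B, k) = 1
Q(p) = (3 + p)/(2 + p) (Q(p) = (p + 3)/(p + 2) = (3 + p)/(2 + p))
q(O) = 6 - 1/(7 + O) (q(O) = 6 - 1/(O + 7) = 6 - 1/(7 + O))
(-153 + q(Q(f))) + L(6, 2)*(-41) = (-153 + (41 + 6*((3 + 6)/(2 + 6)))/(7 + (3 + 6)/(2 + 6))) + 1*(-41) = (-153 + (41 + 6*(9/8))/(7 + 9/8)) - 41 = (-153 + (41 + 27/4)/(65/8)) - 41 = (-153 + (8/65)*(191/4)) - 41 = (-153 + 382/65) - 41 = -9563/65 - 41 = -12228/65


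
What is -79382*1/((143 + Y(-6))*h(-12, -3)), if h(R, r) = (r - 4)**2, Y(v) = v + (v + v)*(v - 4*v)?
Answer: 79382/3871 ≈ 20.507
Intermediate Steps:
Y(v) = v - 6*v**2 (Y(v) = v + (2*v)*(-3*v) = v - 6*v**2)
h(R, r) = (-4 + r)**2
-79382*1/((143 + Y(-6))*h(-12, -3)) = -79382*1/((-4 - 3)**2*(143 - 6*(1 - 6*(-6)))) = -79382*1/(49*(143 - 6*(1 + 36))) = -79382*1/(49*(143 - 6*37)) = -79382*1/(49*(143 - 222)) = -79382/((-79*49)) = -79382/(-3871) = -79382*(-1/3871) = 79382/3871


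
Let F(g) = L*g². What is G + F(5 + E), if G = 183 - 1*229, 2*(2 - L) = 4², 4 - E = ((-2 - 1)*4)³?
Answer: -18103060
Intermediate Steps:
E = 1732 (E = 4 - ((-2 - 1)*4)³ = 4 - (-3*4)³ = 4 - 1*(-12)³ = 4 - 1*(-1728) = 4 + 1728 = 1732)
L = -6 (L = 2 - ½*4² = 2 - ½*16 = 2 - 8 = -6)
G = -46 (G = 183 - 229 = -46)
F(g) = -6*g²
G + F(5 + E) = -46 - 6*(5 + 1732)² = -46 - 6*1737² = -46 - 6*3017169 = -46 - 18103014 = -18103060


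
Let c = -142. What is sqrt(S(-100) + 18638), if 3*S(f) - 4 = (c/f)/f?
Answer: sqrt(186393286)/100 ≈ 136.53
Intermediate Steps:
S(f) = 4/3 - 142/(3*f**2) (S(f) = 4/3 + ((-142/f)/f)/3 = 4/3 + (-142/f**2)/3 = 4/3 - 142/(3*f**2))
sqrt(S(-100) + 18638) = sqrt((4/3 - 142/3/(-100)**2) + 18638) = sqrt((4/3 - 142/3*1/10000) + 18638) = sqrt((4/3 - 71/15000) + 18638) = sqrt(6643/5000 + 18638) = sqrt(93196643/5000) = sqrt(186393286)/100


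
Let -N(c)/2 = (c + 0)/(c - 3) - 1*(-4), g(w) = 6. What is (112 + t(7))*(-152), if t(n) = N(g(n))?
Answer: -15200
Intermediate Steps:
N(c) = -8 - 2*c/(-3 + c) (N(c) = -2*((c + 0)/(c - 3) - 1*(-4)) = -2*(c/(-3 + c) + 4) = -2*(4 + c/(-3 + c)) = -8 - 2*c/(-3 + c))
t(n) = -12 (t(n) = 2*(12 - 5*6)/(-3 + 6) = 2*(12 - 30)/3 = 2*(⅓)*(-18) = -12)
(112 + t(7))*(-152) = (112 - 12)*(-152) = 100*(-152) = -15200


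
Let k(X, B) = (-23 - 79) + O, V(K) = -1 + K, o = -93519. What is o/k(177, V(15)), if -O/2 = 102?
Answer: 10391/34 ≈ 305.62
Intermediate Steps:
O = -204 (O = -2*102 = -204)
k(X, B) = -306 (k(X, B) = (-23 - 79) - 204 = -102 - 204 = -306)
o/k(177, V(15)) = -93519/(-306) = -93519*(-1/306) = 10391/34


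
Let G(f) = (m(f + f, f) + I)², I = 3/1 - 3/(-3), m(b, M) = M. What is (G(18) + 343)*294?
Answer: 243138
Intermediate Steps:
I = 4 (I = 3*1 - 3*(-⅓) = 3 + 1 = 4)
G(f) = (4 + f)² (G(f) = (f + 4)² = (4 + f)²)
(G(18) + 343)*294 = ((4 + 18)² + 343)*294 = (22² + 343)*294 = (484 + 343)*294 = 827*294 = 243138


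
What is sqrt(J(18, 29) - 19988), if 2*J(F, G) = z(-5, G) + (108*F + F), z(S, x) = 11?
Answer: I*sqrt(76006)/2 ≈ 137.85*I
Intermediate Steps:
J(F, G) = 11/2 + 109*F/2 (J(F, G) = (11 + (108*F + F))/2 = (11 + 109*F)/2 = 11/2 + 109*F/2)
sqrt(J(18, 29) - 19988) = sqrt((11/2 + (109/2)*18) - 19988) = sqrt((11/2 + 981) - 19988) = sqrt(1973/2 - 19988) = sqrt(-38003/2) = I*sqrt(76006)/2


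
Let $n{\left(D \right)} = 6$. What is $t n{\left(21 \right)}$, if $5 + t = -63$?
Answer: $-408$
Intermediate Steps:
$t = -68$ ($t = -5 - 63 = -68$)
$t n{\left(21 \right)} = \left(-68\right) 6 = -408$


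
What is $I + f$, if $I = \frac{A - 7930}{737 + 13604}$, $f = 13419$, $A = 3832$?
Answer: $\frac{192437781}{14341} \approx 13419.0$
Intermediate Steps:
$I = - \frac{4098}{14341}$ ($I = \frac{3832 - 7930}{737 + 13604} = - \frac{4098}{14341} \approx -0.28575$)
$I + f = - \frac{4098}{14341} + 13419 = \frac{192437781}{14341}$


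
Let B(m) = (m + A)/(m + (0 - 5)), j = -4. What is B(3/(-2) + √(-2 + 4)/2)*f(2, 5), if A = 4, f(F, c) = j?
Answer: 268/167 + 72*√2/167 ≈ 2.2145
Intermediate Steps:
f(F, c) = -4
B(m) = (4 + m)/(-5 + m) (B(m) = (m + 4)/(m + (0 - 5)) = (4 + m)/(m - 5) = (4 + m)/(-5 + m))
B(3/(-2) + √(-2 + 4)/2)*f(2, 5) = ((4 + (3/(-2) + √(-2 + 4)/2))/(-5 + (3/(-2) + √(-2 + 4)/2)))*(-4) = ((4 + (3*(-½) + √2*(½)))/(-5 + (3*(-½) + √2*(½))))*(-4) = ((4 + (-3/2 + √2/2))/(-5 + (-3/2 + √2/2)))*(-4) = ((5/2 + √2/2)/(-13/2 + √2/2))*(-4) = -4*(5/2 + √2/2)/(-13/2 + √2/2)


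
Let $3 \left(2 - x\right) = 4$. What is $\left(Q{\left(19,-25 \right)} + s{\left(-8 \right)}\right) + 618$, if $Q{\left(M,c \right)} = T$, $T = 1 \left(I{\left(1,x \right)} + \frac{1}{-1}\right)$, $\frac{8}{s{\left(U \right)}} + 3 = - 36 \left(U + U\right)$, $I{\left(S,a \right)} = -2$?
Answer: $\frac{352403}{573} \approx 615.01$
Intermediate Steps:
$x = \frac{2}{3}$ ($x = 2 - \frac{4}{3} = \frac{2}{3} \approx 0.66667$)
$s{\left(U \right)} = \frac{8}{-3 - 72 U}$ ($s{\left(U \right)} = \frac{8}{-3 - 36 \left(U + U\right)} = \frac{8}{-3 - 36 \cdot 2 U} = \frac{8}{-3 - 72 U}$)
$T = -3$ ($T = 1 \left(-2 + \frac{1}{-1}\right) = 1 \left(-2 - 1\right) = 1 \left(-3\right) = -3$)
$Q{\left(M,c \right)} = -3$
$\left(Q{\left(19,-25 \right)} + s{\left(-8 \right)}\right) + 618 = \left(-3 - \frac{8}{3 + 72 \left(-8\right)}\right) + 618 = \left(-3 - \frac{8}{3 - 576}\right) + 618 = \left(-3 - \frac{8}{-573}\right) + 618 = \left(-3 - - \frac{8}{573}\right) + 618 = \left(-3 + \frac{8}{573}\right) + 618 = - \frac{1711}{573} + 618 = \frac{352403}{573}$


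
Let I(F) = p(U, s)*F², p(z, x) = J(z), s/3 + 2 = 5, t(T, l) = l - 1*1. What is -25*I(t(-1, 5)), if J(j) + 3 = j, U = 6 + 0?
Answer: -1200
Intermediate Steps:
t(T, l) = -1 + l (t(T, l) = l - 1 = -1 + l)
U = 6
J(j) = -3 + j
s = 9 (s = -6 + 3*5 = -6 + 15 = 9)
p(z, x) = -3 + z
I(F) = 3*F² (I(F) = (-3 + 6)*F² = 3*F²)
-25*I(t(-1, 5)) = -75*(-1 + 5)² = -75*4² = -75*16 = -25*48 = -1200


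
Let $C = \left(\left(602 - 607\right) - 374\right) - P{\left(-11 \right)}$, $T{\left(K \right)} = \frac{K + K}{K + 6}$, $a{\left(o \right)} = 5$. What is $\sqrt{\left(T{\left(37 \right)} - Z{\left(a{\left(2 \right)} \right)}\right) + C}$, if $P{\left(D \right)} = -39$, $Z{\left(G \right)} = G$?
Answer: $\frac{i \sqrt{634723}}{43} \approx 18.528 i$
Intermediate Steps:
$T{\left(K \right)} = \frac{2 K}{6 + K}$
$C = -340$ ($C = \left(\left(602 - 607\right) - 374\right) - -39 = \left(-5 - 374\right) + 39 = -379 + 39 = -340$)
$\sqrt{\left(T{\left(37 \right)} - Z{\left(a{\left(2 \right)} \right)}\right) + C} = \sqrt{\left(2 \cdot 37 \frac{1}{6 + 37} - 5\right) - 340} = \sqrt{\left(2 \cdot 37 \cdot \frac{1}{43} - 5\right) - 340} = \sqrt{\left(\frac{74}{43} - 5\right) - 340} = \sqrt{- \frac{141}{43} - 340} = \sqrt{- \frac{14761}{43}} = \frac{i \sqrt{634723}}{43}$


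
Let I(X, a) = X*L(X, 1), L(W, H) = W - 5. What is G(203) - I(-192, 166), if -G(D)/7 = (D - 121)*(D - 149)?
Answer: -68820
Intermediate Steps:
G(D) = -7*(-149 + D)*(-121 + D) (G(D) = -7*(D - 121)*(D - 149) = -7*(-121 + D)*(-149 + D) = -7*(-149 + D)*(-121 + D))
L(W, H) = -5 + W
I(X, a) = X*(-5 + X)
G(203) - I(-192, 166) = (-126203 - 7*203² + 1890*203) - (-192)*(-5 - 192) = (-126203 - 7*41209 + 383670) - (-192)*(-197) = (-126203 - 288463 + 383670) - 1*37824 = -30996 - 37824 = -68820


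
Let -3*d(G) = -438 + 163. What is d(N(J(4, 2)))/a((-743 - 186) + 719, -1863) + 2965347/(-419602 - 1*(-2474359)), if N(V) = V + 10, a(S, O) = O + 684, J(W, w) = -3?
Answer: 3307791388/2422558503 ≈ 1.3654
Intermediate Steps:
a(S, O) = 684 + O
N(V) = 10 + V
d(G) = 275/3 (d(G) = -(-438 + 163)/3 = -1/3*(-275) = 275/3)
d(N(J(4, 2)))/a((-743 - 186) + 719, -1863) + 2965347/(-419602 - 1*(-2474359)) = 275/(3*(684 - 1863)) + 2965347/(-419602 - 1*(-2474359)) = (275/3)/(-1179) + 2965347/(-419602 + 2474359) = (275/3)*(-1/1179) + 2965347/2054757 = -275/3537 + 2965347*(1/2054757) = -275/3537 + 988449/684919 = 3307791388/2422558503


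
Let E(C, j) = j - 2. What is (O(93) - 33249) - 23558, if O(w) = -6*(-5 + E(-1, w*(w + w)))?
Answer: -160553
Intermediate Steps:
E(C, j) = -2 + j
O(w) = 42 - 12*w² (O(w) = -6*(-5 + (-2 + w*(w + w))) = -6*(-5 + (-2 + w*(2*w))) = -6*(-5 + (-2 + 2*w²)) = -6*(-7 + 2*w²) = 42 - 12*w²)
(O(93) - 33249) - 23558 = ((42 - 12*93²) - 33249) - 23558 = ((42 - 12*8649) - 33249) - 23558 = ((42 - 103788) - 33249) - 23558 = (-103746 - 33249) - 23558 = -136995 - 23558 = -160553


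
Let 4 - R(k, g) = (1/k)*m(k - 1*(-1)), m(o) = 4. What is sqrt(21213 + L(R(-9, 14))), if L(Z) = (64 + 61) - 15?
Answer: sqrt(21323) ≈ 146.02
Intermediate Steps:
R(k, g) = 4 - 4/k (R(k, g) = 4 - 1/k*4 = 4 - 4/k)
L(Z) = 110 (L(Z) = 125 - 15 = 110)
sqrt(21213 + L(R(-9, 14))) = sqrt(21213 + 110) = sqrt(21323)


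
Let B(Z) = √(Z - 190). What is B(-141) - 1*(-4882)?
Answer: 4882 + I*√331 ≈ 4882.0 + 18.193*I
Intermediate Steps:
B(Z) = √(-190 + Z)
B(-141) - 1*(-4882) = √(-190 - 141) - 1*(-4882) = √(-331) + 4882 = I*√331 + 4882 = 4882 + I*√331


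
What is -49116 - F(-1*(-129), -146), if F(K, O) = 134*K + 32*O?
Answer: -61730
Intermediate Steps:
F(K, O) = 32*O + 134*K
-49116 - F(-1*(-129), -146) = -49116 - (32*(-146) + 134*(-1*(-129))) = -49116 - (-4672 + 134*129) = -49116 - (-4672 + 17286) = -49116 - 1*12614 = -49116 - 12614 = -61730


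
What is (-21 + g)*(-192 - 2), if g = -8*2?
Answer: 7178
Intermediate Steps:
g = -16
(-21 + g)*(-192 - 2) = (-21 - 16)*(-192 - 2) = -37*(-194) = 7178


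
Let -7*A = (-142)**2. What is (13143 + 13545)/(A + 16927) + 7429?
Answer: 243547747/32775 ≈ 7430.9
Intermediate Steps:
A = -20164/7 (A = -1/7*(-142)**2 = -1/7*20164 = -20164/7 ≈ -2880.6)
(13143 + 13545)/(A + 16927) + 7429 = (13143 + 13545)/(-20164/7 + 16927) + 7429 = 26688/(98325/7) + 7429 = 26688*(7/98325) + 7429 = 62272/32775 + 7429 = 243547747/32775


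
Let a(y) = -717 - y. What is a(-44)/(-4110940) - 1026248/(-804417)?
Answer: 4219385325761/3306910021980 ≈ 1.2759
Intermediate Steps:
a(-44)/(-4110940) - 1026248/(-804417) = (-717 - 1*(-44))/(-4110940) - 1026248/(-804417) = (-717 + 44)*(-1/4110940) - 1026248*(-1/804417) = -673*(-1/4110940) + 1026248/804417 = 673/4110940 + 1026248/804417 = 4219385325761/3306910021980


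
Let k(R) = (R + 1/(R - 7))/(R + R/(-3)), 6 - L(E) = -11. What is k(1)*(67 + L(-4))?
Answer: 105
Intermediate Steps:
L(E) = 17 (L(E) = 6 - 1*(-11) = 6 + 11 = 17)
k(R) = 3*(R + 1/(-7 + R))/(2*R) (k(R) = (R + 1/(-7 + R))/(R + R*(-⅓)) = (R + 1/(-7 + R))/(R - R/3) = (R + 1/(-7 + R))/((2*R/3)) = (R + 1/(-7 + R))*(3/(2*R)) = 3*(R + 1/(-7 + R))/(2*R))
k(1)*(67 + L(-4)) = ((3/2)*(1 + 1² - 7*1)/(1*(-7 + 1)))*(67 + 17) = ((3/2)*1*(1 + 1 - 7)/(-6))*84 = ((3/2)*1*(-⅙)*(-5))*84 = (5/4)*84 = 105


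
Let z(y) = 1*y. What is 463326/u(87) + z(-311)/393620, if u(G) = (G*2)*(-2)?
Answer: -15197874029/11414980 ≈ -1331.4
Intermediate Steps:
z(y) = y
u(G) = -4*G (u(G) = (2*G)*(-2) = -4*G)
463326/u(87) + z(-311)/393620 = 463326/((-4*87)) - 311/393620 = 463326/(-348) - 311*1/393620 = 463326*(-1/348) - 311/393620 = -77221/58 - 311/393620 = -15197874029/11414980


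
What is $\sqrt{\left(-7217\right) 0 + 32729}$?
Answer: $\sqrt{32729} \approx 180.91$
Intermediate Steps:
$\sqrt{\left(-7217\right) 0 + 32729} = \sqrt{0 + 32729} = \sqrt{32729}$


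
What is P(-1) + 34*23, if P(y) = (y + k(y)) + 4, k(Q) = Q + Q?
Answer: 783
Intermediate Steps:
k(Q) = 2*Q
P(y) = 4 + 3*y (P(y) = (y + 2*y) + 4 = 3*y + 4 = 4 + 3*y)
P(-1) + 34*23 = (4 + 3*(-1)) + 34*23 = (4 - 3) + 782 = 1 + 782 = 783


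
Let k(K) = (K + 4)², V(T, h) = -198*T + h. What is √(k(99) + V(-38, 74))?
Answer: 51*√7 ≈ 134.93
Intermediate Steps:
V(T, h) = h - 198*T
k(K) = (4 + K)²
√(k(99) + V(-38, 74)) = √((4 + 99)² + (74 - 198*(-38))) = √(103² + (74 + 7524)) = √(10609 + 7598) = √18207 = 51*√7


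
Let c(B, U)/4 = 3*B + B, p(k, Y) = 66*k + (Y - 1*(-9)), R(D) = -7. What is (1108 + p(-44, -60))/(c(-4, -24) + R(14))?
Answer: 1847/71 ≈ 26.014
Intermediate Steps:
p(k, Y) = 9 + Y + 66*k (p(k, Y) = 66*k + (Y + 9) = 66*k + (9 + Y) = 9 + Y + 66*k)
c(B, U) = 16*B (c(B, U) = 4*(3*B + B) = 4*(4*B) = 16*B)
(1108 + p(-44, -60))/(c(-4, -24) + R(14)) = (1108 + (9 - 60 + 66*(-44)))/(16*(-4) - 7) = (1108 + (9 - 60 - 2904))/(-64 - 7) = (1108 - 2955)/(-71) = -1847*(-1/71) = 1847/71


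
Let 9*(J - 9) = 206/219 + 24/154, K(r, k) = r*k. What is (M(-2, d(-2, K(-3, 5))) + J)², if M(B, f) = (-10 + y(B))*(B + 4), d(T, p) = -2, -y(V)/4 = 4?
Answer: 42347439115081/23033222289 ≈ 1838.5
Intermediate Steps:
y(V) = -16 (y(V) = -4*4 = -16)
K(r, k) = k*r
M(B, f) = -104 - 26*B (M(B, f) = (-10 - 16)*(B + 4) = -26*(4 + B) = -104 - 26*B)
J = 1384393/151767 (J = 9 + (206/219 + 24/154)/9 = 9 + (206*(1/219) + 24*(1/154))/9 = 9 + (206/219 + 12/77)/9 = 9 + (⅑)*(18490/16863) = 9 + 18490/151767 = 1384393/151767 ≈ 9.1218)
(M(-2, d(-2, K(-3, 5))) + J)² = ((-104 - 26*(-2)) + 1384393/151767)² = ((-104 + 52) + 1384393/151767)² = (-52 + 1384393/151767)² = (-6507491/151767)² = 42347439115081/23033222289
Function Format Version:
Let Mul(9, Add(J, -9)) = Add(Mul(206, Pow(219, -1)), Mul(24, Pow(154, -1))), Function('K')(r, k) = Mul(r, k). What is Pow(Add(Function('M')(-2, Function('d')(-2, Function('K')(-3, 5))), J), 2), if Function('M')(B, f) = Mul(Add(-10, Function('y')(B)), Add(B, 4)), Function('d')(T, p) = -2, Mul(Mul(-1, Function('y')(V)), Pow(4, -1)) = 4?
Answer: Rational(42347439115081, 23033222289) ≈ 1838.5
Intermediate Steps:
Function('y')(V) = -16 (Function('y')(V) = Mul(-4, 4) = -16)
Function('K')(r, k) = Mul(k, r)
Function('M')(B, f) = Add(-104, Mul(-26, B)) (Function('M')(B, f) = Mul(Add(-10, -16), Add(B, 4)) = Mul(-26, Add(4, B)) = Add(-104, Mul(-26, B)))
J = Rational(1384393, 151767) (J = Add(9, Mul(Rational(1, 9), Add(Mul(206, Pow(219, -1)), Mul(24, Pow(154, -1))))) = Add(9, Mul(Rational(1, 9), Add(Mul(206, Rational(1, 219)), Mul(24, Rational(1, 154))))) = Add(9, Mul(Rational(1, 9), Add(Rational(206, 219), Rational(12, 77)))) = Add(9, Mul(Rational(1, 9), Rational(18490, 16863))) = Add(9, Rational(18490, 151767)) = Rational(1384393, 151767) ≈ 9.1218)
Pow(Add(Function('M')(-2, Function('d')(-2, Function('K')(-3, 5))), J), 2) = Pow(Add(Add(-104, Mul(-26, -2)), Rational(1384393, 151767)), 2) = Pow(Add(Add(-104, 52), Rational(1384393, 151767)), 2) = Pow(Add(-52, Rational(1384393, 151767)), 2) = Pow(Rational(-6507491, 151767), 2) = Rational(42347439115081, 23033222289)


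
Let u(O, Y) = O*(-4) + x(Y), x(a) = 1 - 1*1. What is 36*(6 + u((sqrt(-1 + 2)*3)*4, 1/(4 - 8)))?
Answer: -1512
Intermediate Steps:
x(a) = 0 (x(a) = 1 - 1 = 0)
u(O, Y) = -4*O (u(O, Y) = O*(-4) + 0 = -4*O + 0 = -4*O)
36*(6 + u((sqrt(-1 + 2)*3)*4, 1/(4 - 8))) = 36*(6 - 4*sqrt(-1 + 2)*3*4) = 36*(6 - 4*sqrt(1)*3*4) = 36*(6 - 4*1*3*4) = 36*(6 - 12*4) = 36*(6 - 4*12) = 36*(6 - 48) = 36*(-42) = -1512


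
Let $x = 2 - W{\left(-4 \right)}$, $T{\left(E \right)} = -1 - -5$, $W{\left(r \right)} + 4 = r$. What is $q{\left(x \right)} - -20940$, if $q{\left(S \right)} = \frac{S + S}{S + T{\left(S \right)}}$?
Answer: $\frac{146590}{7} \approx 20941.0$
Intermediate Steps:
$W{\left(r \right)} = -4 + r$
$T{\left(E \right)} = 4$ ($T{\left(E \right)} = -1 + 5 = 4$)
$x = 10$ ($x = 2 - \left(-4 - 4\right) = 2 - -8 = 2 + 8 = 10$)
$q{\left(S \right)} = \frac{2 S}{4 + S}$ ($q{\left(S \right)} = \frac{S + S}{S + 4} = \frac{2 S}{4 + S}$)
$q{\left(x \right)} - -20940 = 2 \cdot 10 \frac{1}{4 + 10} - -20940 = 2 \cdot 10 \cdot \frac{1}{14} + 20940 = \frac{10}{7} + 20940 = \frac{146590}{7}$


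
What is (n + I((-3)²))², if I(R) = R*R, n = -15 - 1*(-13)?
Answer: 6241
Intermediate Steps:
n = -2 (n = -15 + 13 = -2)
I(R) = R²
(n + I((-3)²))² = (-2 + ((-3)²)²)² = (-2 + 9²)² = (-2 + 81)² = 79² = 6241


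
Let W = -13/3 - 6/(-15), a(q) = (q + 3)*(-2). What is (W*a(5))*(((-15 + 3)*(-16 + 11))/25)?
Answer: 3776/25 ≈ 151.04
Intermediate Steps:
a(q) = -6 - 2*q (a(q) = (3 + q)*(-2) = -6 - 2*q)
W = -59/15 (W = -13*1/3 - 6*(-1/15) = -13/3 + 2/5 = -59/15 ≈ -3.9333)
(W*a(5))*(((-15 + 3)*(-16 + 11))/25) = (-59*(-6 - 2*5)/15)*(((-15 + 3)*(-16 + 11))/25) = (-59*(-6 - 10)/15)*(-12*(-5)*(1/25)) = (-59/15*(-16))*(60*(1/25)) = (944/15)*(12/5) = 3776/25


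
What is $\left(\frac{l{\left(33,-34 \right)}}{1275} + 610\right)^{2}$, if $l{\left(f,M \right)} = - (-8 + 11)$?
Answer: $\frac{67210044001}{180625} \approx 3.721 \cdot 10^{5}$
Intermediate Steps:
$l{\left(f,M \right)} = -3$ ($l{\left(f,M \right)} = \left(-1\right) 3 = -3$)
$\left(\frac{l{\left(33,-34 \right)}}{1275} + 610\right)^{2} = \left(- \frac{3}{1275} + 610\right)^{2} = \left(\left(-3\right) \frac{1}{1275} + 610\right)^{2} = \left(- \frac{1}{425} + 610\right)^{2} = \left(\frac{259249}{425}\right)^{2} = \frac{67210044001}{180625}$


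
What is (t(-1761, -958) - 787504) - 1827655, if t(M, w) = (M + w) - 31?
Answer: -2617909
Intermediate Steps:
t(M, w) = -31 + M + w
(t(-1761, -958) - 787504) - 1827655 = ((-31 - 1761 - 958) - 787504) - 1827655 = (-2750 - 787504) - 1827655 = -790254 - 1827655 = -2617909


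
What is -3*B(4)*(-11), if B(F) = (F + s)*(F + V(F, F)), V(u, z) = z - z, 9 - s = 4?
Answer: 1188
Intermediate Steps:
s = 5 (s = 9 - 1*4 = 9 - 4 = 5)
V(u, z) = 0
B(F) = F*(5 + F) (B(F) = (F + 5)*(F + 0) = (5 + F)*F = F*(5 + F))
-3*B(4)*(-11) = -12*(5 + 4)*(-11) = -12*9*(-11) = -3*36*(-11) = -108*(-11) = 1188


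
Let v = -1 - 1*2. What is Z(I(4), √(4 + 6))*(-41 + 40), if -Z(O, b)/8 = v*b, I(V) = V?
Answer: -24*√10 ≈ -75.895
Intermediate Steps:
v = -3 (v = -1 - 2 = -3)
Z(O, b) = 24*b (Z(O, b) = -(-24)*b = 24*b)
Z(I(4), √(4 + 6))*(-41 + 40) = (24*√(4 + 6))*(-41 + 40) = (24*√10)*(-1) = -24*√10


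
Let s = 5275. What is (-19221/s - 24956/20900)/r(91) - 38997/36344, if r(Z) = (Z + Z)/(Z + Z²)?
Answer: -116361867491/520368200 ≈ -223.61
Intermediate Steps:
r(Z) = 2*Z/(Z + Z²) (r(Z) = (2*Z)/(Z + Z²) = 2*Z/(Z + Z²))
(-19221/s - 24956/20900)/r(91) - 38997/36344 = (-19221/5275 - 24956/20900)/((2/(1 + 91))) - 38997/36344 = (-19221*1/5275 - 24956*1/20900)/((2/92)) - 38997*1/36344 = (-19221/5275 - 6239/5225)/((2*(1/92))) - 5571/5192 = -5333618/(1102475*1/46) - 5571/5192 = -5333618/1102475*46 - 5571/5192 = -245346428/1102475 - 5571/5192 = -116361867491/520368200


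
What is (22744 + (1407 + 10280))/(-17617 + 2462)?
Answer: -34431/15155 ≈ -2.2719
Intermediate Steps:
(22744 + (1407 + 10280))/(-17617 + 2462) = (22744 + 11687)/(-15155) = 34431*(-1/15155) = -34431/15155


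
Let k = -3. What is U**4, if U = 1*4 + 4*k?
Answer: 4096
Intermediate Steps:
U = -8 (U = 1*4 + 4*(-3) = 4 - 12 = -8)
U**4 = (-8)**4 = 4096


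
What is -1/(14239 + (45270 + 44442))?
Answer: -1/103951 ≈ -9.6199e-6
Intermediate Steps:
-1/(14239 + (45270 + 44442)) = -1/(14239 + 89712) = -1/103951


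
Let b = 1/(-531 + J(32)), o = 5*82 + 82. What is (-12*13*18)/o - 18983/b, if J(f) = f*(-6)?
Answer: 562712835/41 ≈ 1.3725e+7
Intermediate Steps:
J(f) = -6*f
o = 492 (o = 410 + 82 = 492)
b = -1/723 (b = 1/(-531 - 6*32) = 1/(-531 - 192) = 1/(-723) = -1/723 ≈ -0.0013831)
(-12*13*18)/o - 18983/b = (-12*13*18)/492 - 18983/(-1/723) = -156*18*(1/492) - 18983*(-723) = -2808*1/492 + 13724709 = -234/41 + 13724709 = 562712835/41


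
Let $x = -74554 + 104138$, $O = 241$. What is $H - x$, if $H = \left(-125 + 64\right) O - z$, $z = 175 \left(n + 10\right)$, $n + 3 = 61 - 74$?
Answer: $-43235$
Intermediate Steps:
$n = -16$ ($n = -3 + \left(61 - 74\right) = -3 - 13 = -16$)
$z = -1050$ ($z = 175 \left(-16 + 10\right) = 175 \left(-6\right) = -1050$)
$x = 29584$
$H = -13651$ ($H = \left(-125 + 64\right) 241 - -1050 = \left(-61\right) 241 + 1050 = -14701 + 1050 = -13651$)
$H - x = -13651 - 29584 = -43235$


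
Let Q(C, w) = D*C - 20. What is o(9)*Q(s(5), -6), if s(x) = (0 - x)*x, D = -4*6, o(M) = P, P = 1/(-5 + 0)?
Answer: -116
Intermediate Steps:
P = -⅕ (P = 1/(-5) = -⅕ ≈ -0.20000)
o(M) = -⅕
D = -24
s(x) = -x² (s(x) = (-x)*x = -x²)
Q(C, w) = -20 - 24*C (Q(C, w) = -24*C - 20 = -20 - 24*C)
o(9)*Q(s(5), -6) = -(-20 - (-24)*5²)/5 = -(-20 - (-24)*25)/5 = -(-20 - 24*(-25))/5 = -(-20 + 600)/5 = -⅕*580 = -116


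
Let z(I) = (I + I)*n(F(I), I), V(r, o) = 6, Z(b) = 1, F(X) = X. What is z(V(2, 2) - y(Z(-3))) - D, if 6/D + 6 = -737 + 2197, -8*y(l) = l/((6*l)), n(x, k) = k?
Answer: 60716311/837504 ≈ 72.497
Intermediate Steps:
y(l) = -1/48 (y(l) = -l/(8*(6*l)) = -l*1/(6*l)/8 = -⅛*⅙ = -1/48)
D = 3/727 (D = 6/(-6 + (-737 + 2197)) = 6/(-6 + 1460) = 6/1454 = 6*(1/1454) = 3/727 ≈ 0.0041265)
z(I) = 2*I² (z(I) = (I + I)*I = (2*I)*I = 2*I²)
z(V(2, 2) - y(Z(-3))) - D = 2*(6 - 1*(-1/48))² - 1*3/727 = 2*(6 + 1/48)² - 3/727 = 2*(289/48)² - 3/727 = 2*(83521/2304) - 3/727 = 83521/1152 - 3/727 = 60716311/837504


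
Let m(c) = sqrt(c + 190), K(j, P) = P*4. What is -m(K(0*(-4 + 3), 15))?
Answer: -5*sqrt(10) ≈ -15.811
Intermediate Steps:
K(j, P) = 4*P
m(c) = sqrt(190 + c)
-m(K(0*(-4 + 3), 15)) = -sqrt(190 + 4*15) = -sqrt(190 + 60) = -sqrt(250) = -5*sqrt(10)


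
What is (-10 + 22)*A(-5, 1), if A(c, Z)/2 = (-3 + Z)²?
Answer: 96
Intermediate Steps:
A(c, Z) = 2*(-3 + Z)²
(-10 + 22)*A(-5, 1) = (-10 + 22)*(2*(-3 + 1)²) = 12*(2*(-2)²) = 12*(2*4) = 12*8 = 96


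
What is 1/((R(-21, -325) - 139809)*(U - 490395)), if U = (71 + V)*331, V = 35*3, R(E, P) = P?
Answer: 1/60557366626 ≈ 1.6513e-11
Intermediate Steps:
V = 105
U = 58256 (U = (71 + 105)*331 = 176*331 = 58256)
1/((R(-21, -325) - 139809)*(U - 490395)) = 1/((-325 - 139809)*(58256 - 490395)) = 1/(-140134*(-432139)) = 1/60557366626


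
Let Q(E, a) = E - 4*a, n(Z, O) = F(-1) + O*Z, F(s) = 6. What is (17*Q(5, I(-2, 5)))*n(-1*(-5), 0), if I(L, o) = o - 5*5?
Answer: 8670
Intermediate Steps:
I(L, o) = -25 + o (I(L, o) = o - 25 = -25 + o)
n(Z, O) = 6 + O*Z
(17*Q(5, I(-2, 5)))*n(-1*(-5), 0) = (17*(5 - 4*(-25 + 5)))*(6 + 0*(-1*(-5))) = (17*(5 - 4*(-20)))*(6 + 0*5) = (17*(5 + 80))*(6 + 0) = (17*85)*6 = 1445*6 = 8670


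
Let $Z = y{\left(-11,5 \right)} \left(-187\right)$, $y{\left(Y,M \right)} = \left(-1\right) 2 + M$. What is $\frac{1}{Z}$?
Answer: $- \frac{1}{561} \approx -0.0017825$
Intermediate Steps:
$y{\left(Y,M \right)} = -2 + M$
$Z = -561$ ($Z = \left(-2 + 5\right) \left(-187\right) = 3 \left(-187\right) = -561$)
$\frac{1}{Z} = \frac{1}{-561} = - \frac{1}{561}$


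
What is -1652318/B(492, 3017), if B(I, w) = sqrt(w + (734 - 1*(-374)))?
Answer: -1652318*sqrt(165)/825 ≈ -25727.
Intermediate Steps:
B(I, w) = sqrt(1108 + w) (B(I, w) = sqrt(w + (734 + 374)) = sqrt(w + 1108) = sqrt(1108 + w))
-1652318/B(492, 3017) = -1652318/sqrt(1108 + 3017) = -1652318*sqrt(165)/825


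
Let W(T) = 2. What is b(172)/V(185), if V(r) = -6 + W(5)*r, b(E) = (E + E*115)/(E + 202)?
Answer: 2494/17017 ≈ 0.14656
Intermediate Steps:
b(E) = 116*E/(202 + E) (b(E) = (E + 115*E)/(202 + E) = (116*E)/(202 + E) = 116*E/(202 + E))
V(r) = -6 + 2*r
b(172)/V(185) = (116*172/(202 + 172))/(-6 + 2*185) = (116*172/374)/(-6 + 370) = (116*172*(1/374))/364 = (9976/187)*(1/364) = 2494/17017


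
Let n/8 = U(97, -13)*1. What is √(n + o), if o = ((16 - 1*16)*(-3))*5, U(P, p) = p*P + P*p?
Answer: 4*I*√1261 ≈ 142.04*I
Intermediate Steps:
U(P, p) = 2*P*p (U(P, p) = P*p + P*p = 2*P*p)
n = -20176 (n = 8*((2*97*(-13))*1) = 8*(-2522*1) = 8*(-2522) = -20176)
o = 0 (o = ((16 - 16)*(-3))*5 = (0*(-3))*5 = 0*5 = 0)
√(n + o) = √(-20176 + 0) = √(-20176) = 4*I*√1261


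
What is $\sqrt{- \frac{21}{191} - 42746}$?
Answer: $\frac{i \sqrt{1559420837}}{191} \approx 206.75 i$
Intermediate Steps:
$\sqrt{- \frac{21}{191} - 42746} = \sqrt{- \frac{8164507}{191}} = \frac{i \sqrt{1559420837}}{191}$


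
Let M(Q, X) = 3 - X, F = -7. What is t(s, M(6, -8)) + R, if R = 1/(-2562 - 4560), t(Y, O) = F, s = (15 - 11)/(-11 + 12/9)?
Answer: -49855/7122 ≈ -7.0001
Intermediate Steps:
s = -12/29 (s = 4/(-11 + 12*(1/9)) = 4/(-11 + 4/3) = 4/(-29/3) = 4*(-3/29) = -12/29 ≈ -0.41379)
t(Y, O) = -7
R = -1/7122 (R = 1/(-7122) = -1/7122 ≈ -0.00014041)
t(s, M(6, -8)) + R = -7 - 1/7122 = -49855/7122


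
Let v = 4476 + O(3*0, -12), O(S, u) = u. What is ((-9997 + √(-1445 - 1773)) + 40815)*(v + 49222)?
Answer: 1654495148 + 53686*I*√3218 ≈ 1.6545e+9 + 3.0455e+6*I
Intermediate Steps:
v = 4464 (v = 4476 - 12 = 4464)
((-9997 + √(-1445 - 1773)) + 40815)*(v + 49222) = ((-9997 + √(-1445 - 1773)) + 40815)*(4464 + 49222) = ((-9997 + √(-3218)) + 40815)*53686 = ((-9997 + I*√3218) + 40815)*53686 = (30818 + I*√3218)*53686 = 1654495148 + 53686*I*√3218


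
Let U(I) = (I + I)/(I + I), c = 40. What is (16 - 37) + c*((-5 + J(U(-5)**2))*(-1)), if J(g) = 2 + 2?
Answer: 19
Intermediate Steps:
U(I) = 1 (U(I) = (2*I)/((2*I)) = (2*I)*(1/(2*I)) = 1)
J(g) = 4
(16 - 37) + c*((-5 + J(U(-5)**2))*(-1)) = (16 - 37) + 40*((-5 + 4)*(-1)) = -21 + 40*(-1*(-1)) = -21 + 40*1 = -21 + 40 = 19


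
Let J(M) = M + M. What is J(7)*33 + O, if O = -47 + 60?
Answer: 475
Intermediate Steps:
J(M) = 2*M
O = 13
J(7)*33 + O = (2*7)*33 + 13 = 14*33 + 13 = 462 + 13 = 475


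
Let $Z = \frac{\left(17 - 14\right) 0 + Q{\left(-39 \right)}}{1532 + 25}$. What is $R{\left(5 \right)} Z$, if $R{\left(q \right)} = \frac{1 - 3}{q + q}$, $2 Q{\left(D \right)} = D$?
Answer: $\frac{13}{5190} \approx 0.0025048$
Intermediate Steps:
$Q{\left(D \right)} = \frac{D}{2}$
$Z = - \frac{13}{1038}$ ($Z = \frac{\left(17 - 14\right) 0 + \frac{1}{2} \left(-39\right)}{1532 + 25} = \frac{3 \cdot 0 - \frac{39}{2}}{1557} = \left(0 - \frac{39}{2}\right) \frac{1}{1557} = \left(- \frac{39}{2}\right) \frac{1}{1557} = - \frac{13}{1038} \approx -0.012524$)
$R{\left(q \right)} = - \frac{1}{q}$ ($R{\left(q \right)} = - \frac{2}{2 q} = - 2 \frac{1}{2 q} = - \frac{1}{q}$)
$R{\left(5 \right)} Z = - \frac{1}{5} \left(- \frac{13}{1038}\right) = \left(-1\right) \frac{1}{5} \left(- \frac{13}{1038}\right) = \left(- \frac{1}{5}\right) \left(- \frac{13}{1038}\right) = \frac{13}{5190}$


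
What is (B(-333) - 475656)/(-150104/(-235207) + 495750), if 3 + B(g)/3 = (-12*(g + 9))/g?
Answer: -4139855121507/4314348753098 ≈ -0.95955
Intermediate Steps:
B(g) = -9 + 3*(-108 - 12*g)/g (B(g) = -9 + 3*((-12*(g + 9))/g) = -9 + 3*((-12*(9 + g))/g) = -9 + 3*((-108 - 12*g)/g) = -9 + 3*(-108 - 12*g)/g)
(B(-333) - 475656)/(-150104/(-235207) + 495750) = ((-45 - 324/(-333)) - 475656)/(-150104/(-235207) + 495750) = ((-45 - 324*(-1/333)) - 475656)/(-150104*(-1/235207) + 495750) = ((-45 + 36/37) - 475656)/(150104/235207 + 495750) = (-1629/37 - 475656)/(116604020354/235207) = -17600901/37*235207/116604020354 = -4139855121507/4314348753098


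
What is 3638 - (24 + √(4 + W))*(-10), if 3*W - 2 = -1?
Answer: 3878 + 10*√39/3 ≈ 3898.8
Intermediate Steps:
W = ⅓ (W = ⅔ + (⅓)*(-1) = ⅔ - ⅓ = ⅓ ≈ 0.33333)
3638 - (24 + √(4 + W))*(-10) = 3638 - (24 + √(4 + ⅓))*(-10) = 3638 - (24 + √(13/3))*(-10) = 3638 - (24 + √39/3)*(-10) = 3638 - (-240 - 10*√39/3) = 3638 + (240 + 10*√39/3) = 3878 + 10*√39/3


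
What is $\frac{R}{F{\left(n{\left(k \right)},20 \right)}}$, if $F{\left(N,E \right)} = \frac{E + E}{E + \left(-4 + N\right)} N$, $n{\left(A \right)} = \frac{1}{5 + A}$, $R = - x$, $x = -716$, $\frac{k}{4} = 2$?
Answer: $\frac{37411}{10} \approx 3741.1$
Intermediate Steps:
$k = 8$ ($k = 4 \cdot 2 = 8$)
$R = 716$ ($R = \left(-1\right) \left(-716\right) = 716$)
$F{\left(N,E \right)} = \frac{2 E N}{-4 + E + N}$ ($F{\left(N,E \right)} = \frac{2 E}{-4 + E + N} N = \frac{2 E N}{-4 + E + N}$)
$\frac{R}{F{\left(n{\left(k \right)},20 \right)}} = \frac{716}{2 \cdot 20 \frac{1}{5 + 8} \frac{1}{-4 + 20 + \frac{1}{5 + 8}}} = \frac{716}{2 \cdot 20 \cdot \frac{1}{13} \frac{1}{-4 + 20 + \frac{1}{13}}} = \frac{716}{2 \cdot 20 \cdot \frac{1}{13} \frac{1}{\frac{209}{13}}} = \frac{716}{2 \cdot 20 \cdot \frac{1}{13} \cdot \frac{13}{209}} = \frac{716}{\frac{40}{209}} = 716 \cdot \frac{209}{40} = \frac{37411}{10}$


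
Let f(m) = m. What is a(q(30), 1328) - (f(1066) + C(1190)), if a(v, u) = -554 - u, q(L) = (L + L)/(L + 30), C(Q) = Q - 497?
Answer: -3641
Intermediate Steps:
C(Q) = -497 + Q
q(L) = 2*L/(30 + L) (q(L) = (2*L)/(30 + L) = 2*L/(30 + L))
a(q(30), 1328) - (f(1066) + C(1190)) = (-554 - 1*1328) - (1066 + (-497 + 1190)) = (-554 - 1328) - (1066 + 693) = -1882 - 1*1759 = -1882 - 1759 = -3641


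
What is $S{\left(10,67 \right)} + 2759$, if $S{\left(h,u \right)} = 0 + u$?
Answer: $2826$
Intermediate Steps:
$S{\left(h,u \right)} = u$
$S{\left(10,67 \right)} + 2759 = 67 + 2759 = 2826$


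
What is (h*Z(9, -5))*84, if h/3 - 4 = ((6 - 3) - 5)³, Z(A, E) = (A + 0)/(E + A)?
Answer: -2268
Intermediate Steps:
Z(A, E) = A/(A + E)
h = -12 (h = 12 + 3*((6 - 3) - 5)³ = 12 + 3*(3 - 5)³ = 12 + 3*(-2)³ = 12 + 3*(-8) = 12 - 24 = -12)
(h*Z(9, -5))*84 = -108/(9 - 5)*84 = -108/4*84 = -12*9/4*84 = -27*84 = -2268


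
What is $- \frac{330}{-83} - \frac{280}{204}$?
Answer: $\frac{11020}{4233} \approx 2.6034$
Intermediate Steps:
$- \frac{330}{-83} - \frac{280}{204} = \left(-330\right) \left(- \frac{1}{83}\right) - \frac{70}{51} = \frac{330}{83} - \frac{70}{51} = \frac{11020}{4233}$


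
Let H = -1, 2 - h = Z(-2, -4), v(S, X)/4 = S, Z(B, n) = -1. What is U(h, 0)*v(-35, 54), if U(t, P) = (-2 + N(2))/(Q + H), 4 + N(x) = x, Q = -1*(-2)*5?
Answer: 560/9 ≈ 62.222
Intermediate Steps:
v(S, X) = 4*S
h = 3 (h = 2 - 1*(-1) = 2 + 1 = 3)
Q = 10 (Q = 2*5 = 10)
N(x) = -4 + x
U(t, P) = -4/9 (U(t, P) = (-2 + (-4 + 2))/(10 - 1) = (-2 - 2)/9 = -4*⅑ = -4/9)
U(h, 0)*v(-35, 54) = -16*(-35)/9 = -4/9*(-140) = 560/9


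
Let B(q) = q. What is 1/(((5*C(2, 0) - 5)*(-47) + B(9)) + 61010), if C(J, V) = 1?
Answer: 1/61019 ≈ 1.6388e-5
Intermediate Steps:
1/(((5*C(2, 0) - 5)*(-47) + B(9)) + 61010) = 1/(((5*1 - 5)*(-47) + 9) + 61010) = 1/(((5 - 5)*(-47) + 9) + 61010) = 1/((0*(-47) + 9) + 61010) = 1/((0 + 9) + 61010) = 1/(9 + 61010) = 1/61019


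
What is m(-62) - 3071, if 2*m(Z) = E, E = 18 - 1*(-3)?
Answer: -6121/2 ≈ -3060.5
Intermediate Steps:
E = 21 (E = 18 + 3 = 21)
m(Z) = 21/2 (m(Z) = (1/2)*21 = 21/2)
m(-62) - 3071 = 21/2 - 3071 = -6121/2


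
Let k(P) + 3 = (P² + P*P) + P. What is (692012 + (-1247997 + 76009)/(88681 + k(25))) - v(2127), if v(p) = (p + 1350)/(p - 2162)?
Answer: 94737877707/136885 ≈ 6.9210e+5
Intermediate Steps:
k(P) = -3 + P + 2*P² (k(P) = -3 + ((P² + P*P) + P) = -3 + ((P² + P²) + P) = -3 + (2*P² + P) = -3 + (P + 2*P²) = -3 + P + 2*P²)
v(p) = (1350 + p)/(-2162 + p)
(692012 + (-1247997 + 76009)/(88681 + k(25))) - v(2127) = (692012 + (-1247997 + 76009)/(88681 + (-3 + 25 + 2*25²))) - (1350 + 2127)/(-2162 + 2127) = (692012 - 1171988/(88681 + (-3 + 25 + 2*625))) - 3477/(-35) = (692012 - 1171988/(88681 + (-3 + 25 + 1250))) - (-1)*3477/35 = (692012 - 1171988/(88681 + 1272)) - 1*(-3477/35) = (692012 - 1171988/89953) + 3477/35 = (692012 - 1171988*1/89953) + 3477/35 = (692012 - 50956/3911) + 3477/35 = 2706407976/3911 + 3477/35 = 94737877707/136885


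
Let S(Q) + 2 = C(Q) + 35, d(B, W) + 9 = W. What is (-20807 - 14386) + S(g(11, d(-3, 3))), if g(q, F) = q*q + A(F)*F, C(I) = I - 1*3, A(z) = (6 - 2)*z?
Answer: -34898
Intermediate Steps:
A(z) = 4*z
C(I) = -3 + I (C(I) = I - 3 = -3 + I)
d(B, W) = -9 + W
g(q, F) = q**2 + 4*F**2 (g(q, F) = q*q + (4*F)*F = q**2 + 4*F**2)
S(Q) = 30 + Q (S(Q) = -2 + ((-3 + Q) + 35) = -2 + (32 + Q) = 30 + Q)
(-20807 - 14386) + S(g(11, d(-3, 3))) = (-20807 - 14386) + (30 + (11**2 + 4*(-9 + 3)**2)) = -35193 + (30 + (121 + 4*(-6)**2)) = -35193 + (30 + (121 + 4*36)) = -35193 + (30 + (121 + 144)) = -35193 + (30 + 265) = -35193 + 295 = -34898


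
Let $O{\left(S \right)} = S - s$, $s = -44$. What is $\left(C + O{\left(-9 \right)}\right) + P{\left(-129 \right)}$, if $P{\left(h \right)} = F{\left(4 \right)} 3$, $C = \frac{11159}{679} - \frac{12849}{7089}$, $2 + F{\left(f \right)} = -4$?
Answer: $\frac{50736669}{1604477} \approx 31.622$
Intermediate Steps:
$F{\left(f \right)} = -6$ ($F{\left(f \right)} = -2 - 4 = -6$)
$O{\left(S \right)} = 44 + S$ ($O{\left(S \right)} = S - -44 = S + 44 = 44 + S$)
$C = \frac{23460560}{1604477}$ ($C = 11159 \cdot \frac{1}{679} - \frac{4283}{2363} = \frac{11159}{679} - \frac{4283}{2363} = \frac{23460560}{1604477} \approx 14.622$)
$P{\left(h \right)} = -18$ ($P{\left(h \right)} = \left(-6\right) 3 = -18$)
$\left(C + O{\left(-9 \right)}\right) + P{\left(-129 \right)} = \left(\frac{23460560}{1604477} + \left(44 - 9\right)\right) - 18 = \left(\frac{23460560}{1604477} + 35\right) - 18 = \frac{79617255}{1604477} - 18 = \frac{50736669}{1604477}$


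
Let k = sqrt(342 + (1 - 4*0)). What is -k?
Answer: -7*sqrt(7) ≈ -18.520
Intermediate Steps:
k = 7*sqrt(7) (k = sqrt(342 + (1 + 0)) = sqrt(342 + 1) = sqrt(343) = 7*sqrt(7) ≈ 18.520)
-k = -7*sqrt(7)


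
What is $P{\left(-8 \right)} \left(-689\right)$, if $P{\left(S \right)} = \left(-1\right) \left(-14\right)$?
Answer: $-9646$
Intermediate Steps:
$P{\left(S \right)} = 14$
$P{\left(-8 \right)} \left(-689\right) = 14 \left(-689\right) = -9646$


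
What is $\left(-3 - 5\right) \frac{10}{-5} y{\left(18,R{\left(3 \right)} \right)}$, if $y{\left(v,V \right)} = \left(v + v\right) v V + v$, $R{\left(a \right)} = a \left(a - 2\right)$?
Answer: $31392$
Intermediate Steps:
$R{\left(a \right)} = a \left(-2 + a\right)$
$y{\left(v,V \right)} = v + 2 V v^{2}$ ($y{\left(v,V \right)} = 2 v v V + v = 2 v^{2} V + v = 2 V v^{2} + v = v + 2 V v^{2}$)
$\left(-3 - 5\right) \frac{10}{-5} y{\left(18,R{\left(3 \right)} \right)} = \left(-3 - 5\right) \frac{10}{-5} \cdot 18 \left(1 + 2 \cdot 3 \left(-2 + 3\right) 18\right) = - 8 \cdot 10 \left(- \frac{1}{5}\right) 18 \left(1 + 2 \cdot 3 \cdot 1 \cdot 18\right) = \left(-8\right) \left(-2\right) 18 \left(1 + 2 \cdot 3 \cdot 18\right) = 16 \cdot 18 \left(1 + 108\right) = 16 \cdot 18 \cdot 109 = 16 \cdot 1962 = 31392$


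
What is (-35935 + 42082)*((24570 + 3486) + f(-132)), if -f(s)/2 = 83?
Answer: 171439830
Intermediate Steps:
f(s) = -166 (f(s) = -2*83 = -166)
(-35935 + 42082)*((24570 + 3486) + f(-132)) = (-35935 + 42082)*((24570 + 3486) - 166) = 6147*(28056 - 166) = 6147*27890 = 171439830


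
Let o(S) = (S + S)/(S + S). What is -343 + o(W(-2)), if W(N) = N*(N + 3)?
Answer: -342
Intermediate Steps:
W(N) = N*(3 + N)
o(S) = 1 (o(S) = (2*S)/((2*S)) = (2*S)*(1/(2*S)) = 1)
-343 + o(W(-2)) = -343 + 1 = -342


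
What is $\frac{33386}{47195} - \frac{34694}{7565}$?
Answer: $- \frac{276963648}{71406035} \approx -3.8787$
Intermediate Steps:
$\frac{33386}{47195} - \frac{34694}{7565} = - \frac{276963648}{71406035}$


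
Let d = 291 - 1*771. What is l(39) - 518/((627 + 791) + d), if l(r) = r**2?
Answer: 101870/67 ≈ 1520.4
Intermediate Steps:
d = -480 (d = 291 - 771 = -480)
l(39) - 518/((627 + 791) + d) = 39**2 - 518/((627 + 791) - 480) = 1521 - 518/(1418 - 480) = 1521 - 518/938 = 1521 - 518*1/938 = 1521 - 37/67 = 101870/67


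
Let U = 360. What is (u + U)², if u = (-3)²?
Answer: 136161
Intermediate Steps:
u = 9
(u + U)² = (9 + 360)² = 369² = 136161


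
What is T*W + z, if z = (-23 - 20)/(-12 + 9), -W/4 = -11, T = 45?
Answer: 5983/3 ≈ 1994.3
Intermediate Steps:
W = 44 (W = -4*(-11) = 44)
z = 43/3 (z = -43/(-3) = -43*(-1/3) = 43/3 ≈ 14.333)
T*W + z = 45*44 + 43/3 = 1980 + 43/3 = 5983/3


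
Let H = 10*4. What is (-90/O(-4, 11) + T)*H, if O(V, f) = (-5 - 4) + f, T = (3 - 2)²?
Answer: -1760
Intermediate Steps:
T = 1 (T = 1² = 1)
O(V, f) = -9 + f
H = 40
(-90/O(-4, 11) + T)*H = (-90/(-9 + 11) + 1)*40 = (-90/2 + 1)*40 = (-90*½ + 1)*40 = (-45 + 1)*40 = -44*40 = -1760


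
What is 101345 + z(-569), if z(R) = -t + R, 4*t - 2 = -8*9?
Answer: 201587/2 ≈ 1.0079e+5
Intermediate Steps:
t = -35/2 (t = 1/2 + (-8*9)/4 = 1/2 + (1/4)*(-72) = 1/2 - 18 = -35/2 ≈ -17.500)
z(R) = 35/2 + R (z(R) = -1*(-35/2) + R = 35/2 + R)
101345 + z(-569) = 101345 + (35/2 - 569) = 101345 - 1103/2 = 201587/2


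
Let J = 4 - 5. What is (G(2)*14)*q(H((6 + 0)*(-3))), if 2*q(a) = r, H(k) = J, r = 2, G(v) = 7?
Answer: 98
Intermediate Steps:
J = -1
H(k) = -1
q(a) = 1 (q(a) = (1/2)*2 = 1)
(G(2)*14)*q(H((6 + 0)*(-3))) = (7*14)*1 = 98*1 = 98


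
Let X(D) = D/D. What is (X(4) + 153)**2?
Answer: 23716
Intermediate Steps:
X(D) = 1
(X(4) + 153)**2 = (1 + 153)**2 = 154**2 = 23716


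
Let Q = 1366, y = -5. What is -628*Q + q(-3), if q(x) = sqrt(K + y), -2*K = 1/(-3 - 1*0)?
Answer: -857848 + I*sqrt(174)/6 ≈ -8.5785e+5 + 2.1985*I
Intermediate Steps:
K = 1/6 (K = -1/(2*(-3 - 1*0)) = -1/(2*(-3 + 0)) = -1/2/(-3) = -1/2*(-1/3) = 1/6 ≈ 0.16667)
q(x) = I*sqrt(174)/6 (q(x) = sqrt(1/6 - 5) = sqrt(-29/6) = I*sqrt(174)/6)
-628*Q + q(-3) = -628*1366 + I*sqrt(174)/6 = -857848 + I*sqrt(174)/6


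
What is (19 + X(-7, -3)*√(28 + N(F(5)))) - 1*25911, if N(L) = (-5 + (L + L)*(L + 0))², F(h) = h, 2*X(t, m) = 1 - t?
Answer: -25892 + 4*√2053 ≈ -25711.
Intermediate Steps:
X(t, m) = ½ - t/2 (X(t, m) = (1 - t)/2 = ½ - t/2)
N(L) = (-5 + 2*L²)² (N(L) = (-5 + (2*L)*L)² = (-5 + 2*L²)²)
(19 + X(-7, -3)*√(28 + N(F(5)))) - 1*25911 = (19 + (½ - ½*(-7))*√(28 + (-5 + 2*5²)²)) - 1*25911 = (19 + (½ + 7/2)*√(28 + (-5 + 2*25)²)) - 25911 = (19 + 4*√(28 + (-5 + 50)²)) - 25911 = (19 + 4*√(28 + 45²)) - 25911 = (19 + 4*√(28 + 2025)) - 25911 = (19 + 4*√2053) - 25911 = -25892 + 4*√2053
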